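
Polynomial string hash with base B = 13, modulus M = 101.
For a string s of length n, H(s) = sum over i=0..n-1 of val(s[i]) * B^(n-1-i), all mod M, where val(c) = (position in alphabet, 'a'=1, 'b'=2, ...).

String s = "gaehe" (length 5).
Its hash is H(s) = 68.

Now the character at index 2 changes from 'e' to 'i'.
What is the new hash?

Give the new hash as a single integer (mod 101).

val('e') = 5, val('i') = 9
Position k = 2, exponent = n-1-k = 2
B^2 mod M = 13^2 mod 101 = 68
Delta = (9 - 5) * 68 mod 101 = 70
New hash = (68 + 70) mod 101 = 37

Answer: 37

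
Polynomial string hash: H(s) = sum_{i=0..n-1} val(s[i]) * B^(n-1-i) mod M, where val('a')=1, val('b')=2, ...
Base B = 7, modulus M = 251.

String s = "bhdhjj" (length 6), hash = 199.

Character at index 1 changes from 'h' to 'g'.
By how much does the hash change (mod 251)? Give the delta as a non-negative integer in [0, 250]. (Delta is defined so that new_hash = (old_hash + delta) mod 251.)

Answer: 109

Derivation:
Delta formula: (val(new) - val(old)) * B^(n-1-k) mod M
  val('g') - val('h') = 7 - 8 = -1
  B^(n-1-k) = 7^4 mod 251 = 142
  Delta = -1 * 142 mod 251 = 109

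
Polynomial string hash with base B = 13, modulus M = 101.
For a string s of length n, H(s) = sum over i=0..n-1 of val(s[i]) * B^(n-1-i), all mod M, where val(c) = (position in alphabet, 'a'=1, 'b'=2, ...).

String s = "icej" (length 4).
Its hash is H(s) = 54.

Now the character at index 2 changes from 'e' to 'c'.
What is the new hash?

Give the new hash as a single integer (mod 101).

val('e') = 5, val('c') = 3
Position k = 2, exponent = n-1-k = 1
B^1 mod M = 13^1 mod 101 = 13
Delta = (3 - 5) * 13 mod 101 = 75
New hash = (54 + 75) mod 101 = 28

Answer: 28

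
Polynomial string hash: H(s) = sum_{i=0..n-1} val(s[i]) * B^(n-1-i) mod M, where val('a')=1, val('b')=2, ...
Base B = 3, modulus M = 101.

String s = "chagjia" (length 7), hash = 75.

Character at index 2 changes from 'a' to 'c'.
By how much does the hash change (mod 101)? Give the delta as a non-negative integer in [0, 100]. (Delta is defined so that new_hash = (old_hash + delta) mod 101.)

Delta formula: (val(new) - val(old)) * B^(n-1-k) mod M
  val('c') - val('a') = 3 - 1 = 2
  B^(n-1-k) = 3^4 mod 101 = 81
  Delta = 2 * 81 mod 101 = 61

Answer: 61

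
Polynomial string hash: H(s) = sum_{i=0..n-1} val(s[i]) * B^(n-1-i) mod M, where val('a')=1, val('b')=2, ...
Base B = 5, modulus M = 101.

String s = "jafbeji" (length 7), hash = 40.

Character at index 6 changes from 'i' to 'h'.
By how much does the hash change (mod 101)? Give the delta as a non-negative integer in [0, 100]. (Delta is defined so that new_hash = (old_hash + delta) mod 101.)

Answer: 100

Derivation:
Delta formula: (val(new) - val(old)) * B^(n-1-k) mod M
  val('h') - val('i') = 8 - 9 = -1
  B^(n-1-k) = 5^0 mod 101 = 1
  Delta = -1 * 1 mod 101 = 100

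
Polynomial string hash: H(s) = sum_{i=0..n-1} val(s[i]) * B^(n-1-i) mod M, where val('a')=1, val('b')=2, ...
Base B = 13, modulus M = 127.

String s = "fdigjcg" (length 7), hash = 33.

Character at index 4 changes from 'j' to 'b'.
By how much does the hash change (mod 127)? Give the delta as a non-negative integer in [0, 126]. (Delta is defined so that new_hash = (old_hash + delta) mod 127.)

Delta formula: (val(new) - val(old)) * B^(n-1-k) mod M
  val('b') - val('j') = 2 - 10 = -8
  B^(n-1-k) = 13^2 mod 127 = 42
  Delta = -8 * 42 mod 127 = 45

Answer: 45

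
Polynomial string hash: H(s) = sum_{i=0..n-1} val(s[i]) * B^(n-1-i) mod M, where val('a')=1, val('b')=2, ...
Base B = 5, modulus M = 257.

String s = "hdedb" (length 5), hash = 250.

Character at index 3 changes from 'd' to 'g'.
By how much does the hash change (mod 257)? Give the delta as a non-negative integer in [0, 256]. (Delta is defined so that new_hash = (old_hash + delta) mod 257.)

Delta formula: (val(new) - val(old)) * B^(n-1-k) mod M
  val('g') - val('d') = 7 - 4 = 3
  B^(n-1-k) = 5^1 mod 257 = 5
  Delta = 3 * 5 mod 257 = 15

Answer: 15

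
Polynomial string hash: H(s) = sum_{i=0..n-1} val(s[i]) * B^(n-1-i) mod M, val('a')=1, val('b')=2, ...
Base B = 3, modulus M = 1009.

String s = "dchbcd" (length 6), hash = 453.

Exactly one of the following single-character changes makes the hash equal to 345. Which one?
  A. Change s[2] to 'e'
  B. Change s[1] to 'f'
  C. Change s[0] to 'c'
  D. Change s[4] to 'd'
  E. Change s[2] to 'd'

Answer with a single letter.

Answer: E

Derivation:
Option A: s[2]='h'->'e', delta=(5-8)*3^3 mod 1009 = 928, hash=453+928 mod 1009 = 372
Option B: s[1]='c'->'f', delta=(6-3)*3^4 mod 1009 = 243, hash=453+243 mod 1009 = 696
Option C: s[0]='d'->'c', delta=(3-4)*3^5 mod 1009 = 766, hash=453+766 mod 1009 = 210
Option D: s[4]='c'->'d', delta=(4-3)*3^1 mod 1009 = 3, hash=453+3 mod 1009 = 456
Option E: s[2]='h'->'d', delta=(4-8)*3^3 mod 1009 = 901, hash=453+901 mod 1009 = 345 <-- target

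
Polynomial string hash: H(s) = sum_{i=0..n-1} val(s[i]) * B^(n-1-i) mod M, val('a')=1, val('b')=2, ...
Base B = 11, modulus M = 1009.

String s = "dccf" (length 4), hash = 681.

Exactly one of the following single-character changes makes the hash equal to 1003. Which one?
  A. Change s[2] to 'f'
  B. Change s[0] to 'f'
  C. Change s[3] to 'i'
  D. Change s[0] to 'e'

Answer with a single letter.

Answer: D

Derivation:
Option A: s[2]='c'->'f', delta=(6-3)*11^1 mod 1009 = 33, hash=681+33 mod 1009 = 714
Option B: s[0]='d'->'f', delta=(6-4)*11^3 mod 1009 = 644, hash=681+644 mod 1009 = 316
Option C: s[3]='f'->'i', delta=(9-6)*11^0 mod 1009 = 3, hash=681+3 mod 1009 = 684
Option D: s[0]='d'->'e', delta=(5-4)*11^3 mod 1009 = 322, hash=681+322 mod 1009 = 1003 <-- target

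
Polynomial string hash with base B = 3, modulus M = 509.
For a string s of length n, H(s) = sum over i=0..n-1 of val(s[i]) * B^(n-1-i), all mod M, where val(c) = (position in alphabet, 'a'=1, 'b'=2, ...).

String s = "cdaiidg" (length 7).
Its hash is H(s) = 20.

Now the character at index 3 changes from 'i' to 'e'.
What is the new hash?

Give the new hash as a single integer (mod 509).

val('i') = 9, val('e') = 5
Position k = 3, exponent = n-1-k = 3
B^3 mod M = 3^3 mod 509 = 27
Delta = (5 - 9) * 27 mod 509 = 401
New hash = (20 + 401) mod 509 = 421

Answer: 421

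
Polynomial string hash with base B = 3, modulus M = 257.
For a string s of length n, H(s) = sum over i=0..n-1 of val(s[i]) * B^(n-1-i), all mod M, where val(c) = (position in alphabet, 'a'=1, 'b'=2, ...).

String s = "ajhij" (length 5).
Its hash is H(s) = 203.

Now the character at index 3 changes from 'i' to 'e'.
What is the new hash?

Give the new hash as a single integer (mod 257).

val('i') = 9, val('e') = 5
Position k = 3, exponent = n-1-k = 1
B^1 mod M = 3^1 mod 257 = 3
Delta = (5 - 9) * 3 mod 257 = 245
New hash = (203 + 245) mod 257 = 191

Answer: 191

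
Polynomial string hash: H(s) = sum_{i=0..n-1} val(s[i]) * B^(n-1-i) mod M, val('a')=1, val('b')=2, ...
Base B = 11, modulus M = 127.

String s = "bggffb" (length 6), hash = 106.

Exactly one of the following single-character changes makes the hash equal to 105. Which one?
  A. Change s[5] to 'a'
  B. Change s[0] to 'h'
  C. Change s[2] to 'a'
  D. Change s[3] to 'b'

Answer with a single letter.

Option A: s[5]='b'->'a', delta=(1-2)*11^0 mod 127 = 126, hash=106+126 mod 127 = 105 <-- target
Option B: s[0]='b'->'h', delta=(8-2)*11^5 mod 127 = 90, hash=106+90 mod 127 = 69
Option C: s[2]='g'->'a', delta=(1-7)*11^3 mod 127 = 15, hash=106+15 mod 127 = 121
Option D: s[3]='f'->'b', delta=(2-6)*11^2 mod 127 = 24, hash=106+24 mod 127 = 3

Answer: A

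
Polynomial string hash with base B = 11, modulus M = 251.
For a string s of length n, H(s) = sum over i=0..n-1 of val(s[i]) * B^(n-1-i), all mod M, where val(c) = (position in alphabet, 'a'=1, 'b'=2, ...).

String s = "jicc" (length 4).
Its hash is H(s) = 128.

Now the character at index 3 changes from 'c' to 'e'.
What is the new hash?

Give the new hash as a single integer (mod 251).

Answer: 130

Derivation:
val('c') = 3, val('e') = 5
Position k = 3, exponent = n-1-k = 0
B^0 mod M = 11^0 mod 251 = 1
Delta = (5 - 3) * 1 mod 251 = 2
New hash = (128 + 2) mod 251 = 130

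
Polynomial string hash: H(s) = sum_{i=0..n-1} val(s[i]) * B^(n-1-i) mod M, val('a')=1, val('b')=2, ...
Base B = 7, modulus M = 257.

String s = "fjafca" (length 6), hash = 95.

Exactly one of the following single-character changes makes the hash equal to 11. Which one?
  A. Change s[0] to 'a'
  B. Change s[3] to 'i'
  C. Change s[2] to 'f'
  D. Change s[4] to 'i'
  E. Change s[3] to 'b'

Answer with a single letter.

Option A: s[0]='f'->'a', delta=(1-6)*7^5 mod 257 = 4, hash=95+4 mod 257 = 99
Option B: s[3]='f'->'i', delta=(9-6)*7^2 mod 257 = 147, hash=95+147 mod 257 = 242
Option C: s[2]='a'->'f', delta=(6-1)*7^3 mod 257 = 173, hash=95+173 mod 257 = 11 <-- target
Option D: s[4]='c'->'i', delta=(9-3)*7^1 mod 257 = 42, hash=95+42 mod 257 = 137
Option E: s[3]='f'->'b', delta=(2-6)*7^2 mod 257 = 61, hash=95+61 mod 257 = 156

Answer: C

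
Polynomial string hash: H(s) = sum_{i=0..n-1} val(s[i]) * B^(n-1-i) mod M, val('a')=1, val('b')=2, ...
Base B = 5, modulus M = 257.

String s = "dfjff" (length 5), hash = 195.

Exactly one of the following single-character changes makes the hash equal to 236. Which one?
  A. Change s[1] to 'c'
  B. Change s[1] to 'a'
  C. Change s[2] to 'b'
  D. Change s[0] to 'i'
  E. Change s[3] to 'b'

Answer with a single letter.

Option A: s[1]='f'->'c', delta=(3-6)*5^3 mod 257 = 139, hash=195+139 mod 257 = 77
Option B: s[1]='f'->'a', delta=(1-6)*5^3 mod 257 = 146, hash=195+146 mod 257 = 84
Option C: s[2]='j'->'b', delta=(2-10)*5^2 mod 257 = 57, hash=195+57 mod 257 = 252
Option D: s[0]='d'->'i', delta=(9-4)*5^4 mod 257 = 41, hash=195+41 mod 257 = 236 <-- target
Option E: s[3]='f'->'b', delta=(2-6)*5^1 mod 257 = 237, hash=195+237 mod 257 = 175

Answer: D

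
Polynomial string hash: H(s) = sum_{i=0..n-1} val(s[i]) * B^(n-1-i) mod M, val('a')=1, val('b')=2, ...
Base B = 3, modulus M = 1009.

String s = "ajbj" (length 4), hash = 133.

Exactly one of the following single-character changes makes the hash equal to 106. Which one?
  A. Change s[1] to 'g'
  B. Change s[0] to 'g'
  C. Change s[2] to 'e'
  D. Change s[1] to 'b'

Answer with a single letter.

Option A: s[1]='j'->'g', delta=(7-10)*3^2 mod 1009 = 982, hash=133+982 mod 1009 = 106 <-- target
Option B: s[0]='a'->'g', delta=(7-1)*3^3 mod 1009 = 162, hash=133+162 mod 1009 = 295
Option C: s[2]='b'->'e', delta=(5-2)*3^1 mod 1009 = 9, hash=133+9 mod 1009 = 142
Option D: s[1]='j'->'b', delta=(2-10)*3^2 mod 1009 = 937, hash=133+937 mod 1009 = 61

Answer: A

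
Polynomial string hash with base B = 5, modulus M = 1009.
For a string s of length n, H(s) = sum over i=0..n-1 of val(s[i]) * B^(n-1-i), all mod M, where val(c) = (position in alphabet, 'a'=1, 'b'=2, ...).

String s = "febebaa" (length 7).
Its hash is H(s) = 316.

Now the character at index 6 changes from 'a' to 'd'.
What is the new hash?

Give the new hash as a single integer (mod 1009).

Answer: 319

Derivation:
val('a') = 1, val('d') = 4
Position k = 6, exponent = n-1-k = 0
B^0 mod M = 5^0 mod 1009 = 1
Delta = (4 - 1) * 1 mod 1009 = 3
New hash = (316 + 3) mod 1009 = 319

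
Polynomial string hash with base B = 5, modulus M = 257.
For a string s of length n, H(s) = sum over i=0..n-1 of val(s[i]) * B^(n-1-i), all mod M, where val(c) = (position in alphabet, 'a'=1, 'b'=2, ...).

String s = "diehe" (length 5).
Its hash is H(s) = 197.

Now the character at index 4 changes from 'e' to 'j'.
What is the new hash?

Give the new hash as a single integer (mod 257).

Answer: 202

Derivation:
val('e') = 5, val('j') = 10
Position k = 4, exponent = n-1-k = 0
B^0 mod M = 5^0 mod 257 = 1
Delta = (10 - 5) * 1 mod 257 = 5
New hash = (197 + 5) mod 257 = 202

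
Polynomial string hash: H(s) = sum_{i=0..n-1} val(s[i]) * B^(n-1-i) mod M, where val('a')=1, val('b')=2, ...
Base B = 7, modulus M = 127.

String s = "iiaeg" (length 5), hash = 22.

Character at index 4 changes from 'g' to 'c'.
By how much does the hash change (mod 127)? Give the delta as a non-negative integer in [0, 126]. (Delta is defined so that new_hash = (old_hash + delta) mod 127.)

Answer: 123

Derivation:
Delta formula: (val(new) - val(old)) * B^(n-1-k) mod M
  val('c') - val('g') = 3 - 7 = -4
  B^(n-1-k) = 7^0 mod 127 = 1
  Delta = -4 * 1 mod 127 = 123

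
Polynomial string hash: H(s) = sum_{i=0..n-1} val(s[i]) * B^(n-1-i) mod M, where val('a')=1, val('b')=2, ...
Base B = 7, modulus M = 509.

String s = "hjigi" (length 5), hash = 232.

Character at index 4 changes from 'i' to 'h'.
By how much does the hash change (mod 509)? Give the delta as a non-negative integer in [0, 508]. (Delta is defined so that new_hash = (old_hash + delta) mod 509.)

Answer: 508

Derivation:
Delta formula: (val(new) - val(old)) * B^(n-1-k) mod M
  val('h') - val('i') = 8 - 9 = -1
  B^(n-1-k) = 7^0 mod 509 = 1
  Delta = -1 * 1 mod 509 = 508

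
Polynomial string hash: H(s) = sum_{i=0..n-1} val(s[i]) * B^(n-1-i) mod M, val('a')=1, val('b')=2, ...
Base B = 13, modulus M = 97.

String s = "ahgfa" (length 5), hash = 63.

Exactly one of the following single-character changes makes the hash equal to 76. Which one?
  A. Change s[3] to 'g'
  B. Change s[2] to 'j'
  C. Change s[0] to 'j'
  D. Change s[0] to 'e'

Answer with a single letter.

Answer: A

Derivation:
Option A: s[3]='f'->'g', delta=(7-6)*13^1 mod 97 = 13, hash=63+13 mod 97 = 76 <-- target
Option B: s[2]='g'->'j', delta=(10-7)*13^2 mod 97 = 22, hash=63+22 mod 97 = 85
Option C: s[0]='a'->'j', delta=(10-1)*13^4 mod 97 = 96, hash=63+96 mod 97 = 62
Option D: s[0]='a'->'e', delta=(5-1)*13^4 mod 97 = 75, hash=63+75 mod 97 = 41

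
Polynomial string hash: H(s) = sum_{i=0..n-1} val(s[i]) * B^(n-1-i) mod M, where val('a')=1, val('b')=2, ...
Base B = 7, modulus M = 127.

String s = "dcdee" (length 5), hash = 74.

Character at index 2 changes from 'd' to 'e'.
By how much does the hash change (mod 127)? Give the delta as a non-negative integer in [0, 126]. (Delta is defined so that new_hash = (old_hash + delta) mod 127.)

Delta formula: (val(new) - val(old)) * B^(n-1-k) mod M
  val('e') - val('d') = 5 - 4 = 1
  B^(n-1-k) = 7^2 mod 127 = 49
  Delta = 1 * 49 mod 127 = 49

Answer: 49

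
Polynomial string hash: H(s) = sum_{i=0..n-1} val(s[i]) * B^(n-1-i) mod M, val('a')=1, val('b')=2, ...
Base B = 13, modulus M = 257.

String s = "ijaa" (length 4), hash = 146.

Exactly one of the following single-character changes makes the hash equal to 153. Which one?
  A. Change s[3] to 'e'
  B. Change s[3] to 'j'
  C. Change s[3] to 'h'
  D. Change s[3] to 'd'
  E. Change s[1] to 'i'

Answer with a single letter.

Answer: C

Derivation:
Option A: s[3]='a'->'e', delta=(5-1)*13^0 mod 257 = 4, hash=146+4 mod 257 = 150
Option B: s[3]='a'->'j', delta=(10-1)*13^0 mod 257 = 9, hash=146+9 mod 257 = 155
Option C: s[3]='a'->'h', delta=(8-1)*13^0 mod 257 = 7, hash=146+7 mod 257 = 153 <-- target
Option D: s[3]='a'->'d', delta=(4-1)*13^0 mod 257 = 3, hash=146+3 mod 257 = 149
Option E: s[1]='j'->'i', delta=(9-10)*13^2 mod 257 = 88, hash=146+88 mod 257 = 234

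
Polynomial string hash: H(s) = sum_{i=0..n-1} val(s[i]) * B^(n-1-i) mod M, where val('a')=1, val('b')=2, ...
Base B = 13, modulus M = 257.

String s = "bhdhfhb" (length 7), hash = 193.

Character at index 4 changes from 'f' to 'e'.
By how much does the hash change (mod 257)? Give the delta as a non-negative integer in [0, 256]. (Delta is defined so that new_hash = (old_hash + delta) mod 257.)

Delta formula: (val(new) - val(old)) * B^(n-1-k) mod M
  val('e') - val('f') = 5 - 6 = -1
  B^(n-1-k) = 13^2 mod 257 = 169
  Delta = -1 * 169 mod 257 = 88

Answer: 88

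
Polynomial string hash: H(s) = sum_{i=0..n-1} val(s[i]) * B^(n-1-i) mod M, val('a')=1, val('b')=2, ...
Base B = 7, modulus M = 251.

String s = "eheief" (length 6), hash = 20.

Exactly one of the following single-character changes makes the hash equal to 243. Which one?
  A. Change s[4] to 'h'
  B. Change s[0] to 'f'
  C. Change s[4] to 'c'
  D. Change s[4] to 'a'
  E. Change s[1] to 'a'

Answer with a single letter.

Answer: D

Derivation:
Option A: s[4]='e'->'h', delta=(8-5)*7^1 mod 251 = 21, hash=20+21 mod 251 = 41
Option B: s[0]='e'->'f', delta=(6-5)*7^5 mod 251 = 241, hash=20+241 mod 251 = 10
Option C: s[4]='e'->'c', delta=(3-5)*7^1 mod 251 = 237, hash=20+237 mod 251 = 6
Option D: s[4]='e'->'a', delta=(1-5)*7^1 mod 251 = 223, hash=20+223 mod 251 = 243 <-- target
Option E: s[1]='h'->'a', delta=(1-8)*7^4 mod 251 = 10, hash=20+10 mod 251 = 30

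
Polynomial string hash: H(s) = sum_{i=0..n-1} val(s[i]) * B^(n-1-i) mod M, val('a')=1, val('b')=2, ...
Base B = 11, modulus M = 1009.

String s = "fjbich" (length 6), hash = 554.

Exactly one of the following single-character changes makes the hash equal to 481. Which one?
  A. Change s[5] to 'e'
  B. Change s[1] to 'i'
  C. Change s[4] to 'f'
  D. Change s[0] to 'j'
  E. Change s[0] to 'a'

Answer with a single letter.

Answer: E

Derivation:
Option A: s[5]='h'->'e', delta=(5-8)*11^0 mod 1009 = 1006, hash=554+1006 mod 1009 = 551
Option B: s[1]='j'->'i', delta=(9-10)*11^4 mod 1009 = 494, hash=554+494 mod 1009 = 39
Option C: s[4]='c'->'f', delta=(6-3)*11^1 mod 1009 = 33, hash=554+33 mod 1009 = 587
Option D: s[0]='f'->'j', delta=(10-6)*11^5 mod 1009 = 462, hash=554+462 mod 1009 = 7
Option E: s[0]='f'->'a', delta=(1-6)*11^5 mod 1009 = 936, hash=554+936 mod 1009 = 481 <-- target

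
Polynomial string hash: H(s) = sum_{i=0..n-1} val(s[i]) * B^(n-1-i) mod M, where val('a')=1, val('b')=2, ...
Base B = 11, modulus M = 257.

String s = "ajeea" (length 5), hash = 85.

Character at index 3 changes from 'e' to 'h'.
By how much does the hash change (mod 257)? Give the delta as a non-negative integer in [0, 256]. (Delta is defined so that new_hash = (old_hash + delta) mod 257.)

Answer: 33

Derivation:
Delta formula: (val(new) - val(old)) * B^(n-1-k) mod M
  val('h') - val('e') = 8 - 5 = 3
  B^(n-1-k) = 11^1 mod 257 = 11
  Delta = 3 * 11 mod 257 = 33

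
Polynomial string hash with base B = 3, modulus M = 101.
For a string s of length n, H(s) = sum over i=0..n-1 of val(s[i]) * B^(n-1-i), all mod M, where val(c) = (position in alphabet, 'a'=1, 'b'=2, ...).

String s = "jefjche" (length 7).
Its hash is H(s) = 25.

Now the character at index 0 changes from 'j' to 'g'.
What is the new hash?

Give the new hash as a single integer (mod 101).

val('j') = 10, val('g') = 7
Position k = 0, exponent = n-1-k = 6
B^6 mod M = 3^6 mod 101 = 22
Delta = (7 - 10) * 22 mod 101 = 35
New hash = (25 + 35) mod 101 = 60

Answer: 60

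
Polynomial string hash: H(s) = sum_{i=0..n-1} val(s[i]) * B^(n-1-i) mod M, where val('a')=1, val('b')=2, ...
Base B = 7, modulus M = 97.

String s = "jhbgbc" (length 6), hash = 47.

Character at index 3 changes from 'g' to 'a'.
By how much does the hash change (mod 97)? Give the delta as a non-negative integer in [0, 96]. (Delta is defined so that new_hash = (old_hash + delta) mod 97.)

Answer: 94

Derivation:
Delta formula: (val(new) - val(old)) * B^(n-1-k) mod M
  val('a') - val('g') = 1 - 7 = -6
  B^(n-1-k) = 7^2 mod 97 = 49
  Delta = -6 * 49 mod 97 = 94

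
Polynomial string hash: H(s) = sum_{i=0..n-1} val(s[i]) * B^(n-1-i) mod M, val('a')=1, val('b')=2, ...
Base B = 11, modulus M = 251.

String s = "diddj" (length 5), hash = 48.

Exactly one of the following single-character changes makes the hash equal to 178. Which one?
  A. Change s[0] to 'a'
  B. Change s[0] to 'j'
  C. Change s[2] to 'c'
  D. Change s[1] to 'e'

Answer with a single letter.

Answer: C

Derivation:
Option A: s[0]='d'->'a', delta=(1-4)*11^4 mod 251 = 2, hash=48+2 mod 251 = 50
Option B: s[0]='d'->'j', delta=(10-4)*11^4 mod 251 = 247, hash=48+247 mod 251 = 44
Option C: s[2]='d'->'c', delta=(3-4)*11^2 mod 251 = 130, hash=48+130 mod 251 = 178 <-- target
Option D: s[1]='i'->'e', delta=(5-9)*11^3 mod 251 = 198, hash=48+198 mod 251 = 246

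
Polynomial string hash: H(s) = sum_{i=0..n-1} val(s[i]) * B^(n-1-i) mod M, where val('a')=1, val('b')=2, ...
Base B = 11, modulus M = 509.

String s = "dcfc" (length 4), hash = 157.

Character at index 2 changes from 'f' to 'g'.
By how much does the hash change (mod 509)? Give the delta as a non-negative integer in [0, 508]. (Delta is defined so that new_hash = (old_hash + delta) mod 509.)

Answer: 11

Derivation:
Delta formula: (val(new) - val(old)) * B^(n-1-k) mod M
  val('g') - val('f') = 7 - 6 = 1
  B^(n-1-k) = 11^1 mod 509 = 11
  Delta = 1 * 11 mod 509 = 11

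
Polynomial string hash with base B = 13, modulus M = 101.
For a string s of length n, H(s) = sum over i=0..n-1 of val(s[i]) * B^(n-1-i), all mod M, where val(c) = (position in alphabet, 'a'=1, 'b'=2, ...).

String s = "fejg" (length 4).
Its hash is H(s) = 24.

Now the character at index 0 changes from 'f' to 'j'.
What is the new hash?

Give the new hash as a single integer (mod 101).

val('f') = 6, val('j') = 10
Position k = 0, exponent = n-1-k = 3
B^3 mod M = 13^3 mod 101 = 76
Delta = (10 - 6) * 76 mod 101 = 1
New hash = (24 + 1) mod 101 = 25

Answer: 25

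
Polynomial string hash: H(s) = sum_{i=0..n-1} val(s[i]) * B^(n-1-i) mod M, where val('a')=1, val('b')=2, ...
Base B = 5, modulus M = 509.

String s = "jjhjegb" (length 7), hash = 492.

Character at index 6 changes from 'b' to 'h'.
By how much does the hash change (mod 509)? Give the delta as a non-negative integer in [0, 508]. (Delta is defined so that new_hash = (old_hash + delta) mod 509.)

Answer: 6

Derivation:
Delta formula: (val(new) - val(old)) * B^(n-1-k) mod M
  val('h') - val('b') = 8 - 2 = 6
  B^(n-1-k) = 5^0 mod 509 = 1
  Delta = 6 * 1 mod 509 = 6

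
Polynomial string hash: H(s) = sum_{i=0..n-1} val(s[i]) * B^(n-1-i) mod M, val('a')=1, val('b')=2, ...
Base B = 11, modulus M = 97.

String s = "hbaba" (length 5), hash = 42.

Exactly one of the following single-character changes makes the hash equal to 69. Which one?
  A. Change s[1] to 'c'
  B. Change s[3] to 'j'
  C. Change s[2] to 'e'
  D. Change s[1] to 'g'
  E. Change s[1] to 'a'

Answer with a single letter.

Option A: s[1]='b'->'c', delta=(3-2)*11^3 mod 97 = 70, hash=42+70 mod 97 = 15
Option B: s[3]='b'->'j', delta=(10-2)*11^1 mod 97 = 88, hash=42+88 mod 97 = 33
Option C: s[2]='a'->'e', delta=(5-1)*11^2 mod 97 = 96, hash=42+96 mod 97 = 41
Option D: s[1]='b'->'g', delta=(7-2)*11^3 mod 97 = 59, hash=42+59 mod 97 = 4
Option E: s[1]='b'->'a', delta=(1-2)*11^3 mod 97 = 27, hash=42+27 mod 97 = 69 <-- target

Answer: E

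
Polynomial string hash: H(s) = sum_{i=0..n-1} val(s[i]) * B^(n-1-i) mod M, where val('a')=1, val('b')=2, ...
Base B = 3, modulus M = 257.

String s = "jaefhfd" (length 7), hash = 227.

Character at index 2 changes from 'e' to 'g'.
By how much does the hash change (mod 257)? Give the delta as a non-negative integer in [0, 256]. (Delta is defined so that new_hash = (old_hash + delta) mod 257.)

Answer: 162

Derivation:
Delta formula: (val(new) - val(old)) * B^(n-1-k) mod M
  val('g') - val('e') = 7 - 5 = 2
  B^(n-1-k) = 3^4 mod 257 = 81
  Delta = 2 * 81 mod 257 = 162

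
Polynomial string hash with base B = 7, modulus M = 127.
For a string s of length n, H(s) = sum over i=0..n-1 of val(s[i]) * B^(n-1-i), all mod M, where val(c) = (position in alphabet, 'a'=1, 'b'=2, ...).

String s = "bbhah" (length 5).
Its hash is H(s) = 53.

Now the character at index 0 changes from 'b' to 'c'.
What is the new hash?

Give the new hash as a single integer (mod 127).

val('b') = 2, val('c') = 3
Position k = 0, exponent = n-1-k = 4
B^4 mod M = 7^4 mod 127 = 115
Delta = (3 - 2) * 115 mod 127 = 115
New hash = (53 + 115) mod 127 = 41

Answer: 41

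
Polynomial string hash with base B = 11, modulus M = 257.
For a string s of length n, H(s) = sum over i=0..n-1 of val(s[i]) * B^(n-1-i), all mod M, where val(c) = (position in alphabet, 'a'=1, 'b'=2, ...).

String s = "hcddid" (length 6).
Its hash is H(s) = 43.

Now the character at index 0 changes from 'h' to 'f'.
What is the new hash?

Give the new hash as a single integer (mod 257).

val('h') = 8, val('f') = 6
Position k = 0, exponent = n-1-k = 5
B^5 mod M = 11^5 mod 257 = 169
Delta = (6 - 8) * 169 mod 257 = 176
New hash = (43 + 176) mod 257 = 219

Answer: 219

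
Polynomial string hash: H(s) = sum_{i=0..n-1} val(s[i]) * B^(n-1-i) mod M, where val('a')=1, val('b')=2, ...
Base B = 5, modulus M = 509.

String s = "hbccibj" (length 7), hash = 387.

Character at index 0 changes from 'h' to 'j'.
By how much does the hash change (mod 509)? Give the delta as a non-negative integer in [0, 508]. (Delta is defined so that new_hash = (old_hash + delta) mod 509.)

Answer: 201

Derivation:
Delta formula: (val(new) - val(old)) * B^(n-1-k) mod M
  val('j') - val('h') = 10 - 8 = 2
  B^(n-1-k) = 5^6 mod 509 = 355
  Delta = 2 * 355 mod 509 = 201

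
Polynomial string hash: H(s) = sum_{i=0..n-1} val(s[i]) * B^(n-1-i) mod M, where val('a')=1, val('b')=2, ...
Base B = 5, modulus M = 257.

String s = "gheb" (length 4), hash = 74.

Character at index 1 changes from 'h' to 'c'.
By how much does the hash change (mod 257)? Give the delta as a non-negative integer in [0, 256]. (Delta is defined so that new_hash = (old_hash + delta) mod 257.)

Delta formula: (val(new) - val(old)) * B^(n-1-k) mod M
  val('c') - val('h') = 3 - 8 = -5
  B^(n-1-k) = 5^2 mod 257 = 25
  Delta = -5 * 25 mod 257 = 132

Answer: 132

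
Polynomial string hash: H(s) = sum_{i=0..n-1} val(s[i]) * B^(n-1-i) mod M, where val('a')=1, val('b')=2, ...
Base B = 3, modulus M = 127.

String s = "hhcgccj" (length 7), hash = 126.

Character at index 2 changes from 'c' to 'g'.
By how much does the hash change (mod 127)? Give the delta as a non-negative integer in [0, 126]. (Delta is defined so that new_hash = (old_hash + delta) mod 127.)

Answer: 70

Derivation:
Delta formula: (val(new) - val(old)) * B^(n-1-k) mod M
  val('g') - val('c') = 7 - 3 = 4
  B^(n-1-k) = 3^4 mod 127 = 81
  Delta = 4 * 81 mod 127 = 70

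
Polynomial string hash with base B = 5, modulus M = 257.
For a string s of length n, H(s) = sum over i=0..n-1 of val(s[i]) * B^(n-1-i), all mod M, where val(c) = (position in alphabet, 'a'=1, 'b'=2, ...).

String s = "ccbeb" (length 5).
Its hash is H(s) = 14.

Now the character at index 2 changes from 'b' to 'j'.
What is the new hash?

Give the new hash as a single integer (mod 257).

val('b') = 2, val('j') = 10
Position k = 2, exponent = n-1-k = 2
B^2 mod M = 5^2 mod 257 = 25
Delta = (10 - 2) * 25 mod 257 = 200
New hash = (14 + 200) mod 257 = 214

Answer: 214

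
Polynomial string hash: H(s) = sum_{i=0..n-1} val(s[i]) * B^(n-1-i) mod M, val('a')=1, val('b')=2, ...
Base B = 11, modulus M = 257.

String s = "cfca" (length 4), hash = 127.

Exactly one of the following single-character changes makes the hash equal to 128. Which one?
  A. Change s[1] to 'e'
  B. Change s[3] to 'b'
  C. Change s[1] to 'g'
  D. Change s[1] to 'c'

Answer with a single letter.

Answer: B

Derivation:
Option A: s[1]='f'->'e', delta=(5-6)*11^2 mod 257 = 136, hash=127+136 mod 257 = 6
Option B: s[3]='a'->'b', delta=(2-1)*11^0 mod 257 = 1, hash=127+1 mod 257 = 128 <-- target
Option C: s[1]='f'->'g', delta=(7-6)*11^2 mod 257 = 121, hash=127+121 mod 257 = 248
Option D: s[1]='f'->'c', delta=(3-6)*11^2 mod 257 = 151, hash=127+151 mod 257 = 21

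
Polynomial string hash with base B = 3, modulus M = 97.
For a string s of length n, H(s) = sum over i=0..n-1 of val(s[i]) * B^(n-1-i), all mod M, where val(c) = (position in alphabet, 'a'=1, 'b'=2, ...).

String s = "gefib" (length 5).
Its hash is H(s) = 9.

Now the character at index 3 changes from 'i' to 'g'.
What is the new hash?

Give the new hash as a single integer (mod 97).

Answer: 3

Derivation:
val('i') = 9, val('g') = 7
Position k = 3, exponent = n-1-k = 1
B^1 mod M = 3^1 mod 97 = 3
Delta = (7 - 9) * 3 mod 97 = 91
New hash = (9 + 91) mod 97 = 3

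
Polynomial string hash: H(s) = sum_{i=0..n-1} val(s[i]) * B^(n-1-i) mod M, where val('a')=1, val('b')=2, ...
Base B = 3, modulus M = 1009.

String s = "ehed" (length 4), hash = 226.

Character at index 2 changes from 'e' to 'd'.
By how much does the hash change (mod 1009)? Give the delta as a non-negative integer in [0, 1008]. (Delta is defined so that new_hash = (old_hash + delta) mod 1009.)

Delta formula: (val(new) - val(old)) * B^(n-1-k) mod M
  val('d') - val('e') = 4 - 5 = -1
  B^(n-1-k) = 3^1 mod 1009 = 3
  Delta = -1 * 3 mod 1009 = 1006

Answer: 1006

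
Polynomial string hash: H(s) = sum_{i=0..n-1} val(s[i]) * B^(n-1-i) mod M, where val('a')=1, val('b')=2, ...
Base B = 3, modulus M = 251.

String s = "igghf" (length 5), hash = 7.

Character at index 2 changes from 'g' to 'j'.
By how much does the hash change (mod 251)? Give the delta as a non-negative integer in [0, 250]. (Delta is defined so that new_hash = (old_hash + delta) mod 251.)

Delta formula: (val(new) - val(old)) * B^(n-1-k) mod M
  val('j') - val('g') = 10 - 7 = 3
  B^(n-1-k) = 3^2 mod 251 = 9
  Delta = 3 * 9 mod 251 = 27

Answer: 27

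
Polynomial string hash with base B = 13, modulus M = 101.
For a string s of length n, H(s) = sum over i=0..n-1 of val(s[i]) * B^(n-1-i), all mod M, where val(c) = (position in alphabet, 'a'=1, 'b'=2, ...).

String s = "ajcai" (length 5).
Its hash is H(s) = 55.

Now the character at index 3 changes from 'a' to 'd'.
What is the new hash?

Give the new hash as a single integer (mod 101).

val('a') = 1, val('d') = 4
Position k = 3, exponent = n-1-k = 1
B^1 mod M = 13^1 mod 101 = 13
Delta = (4 - 1) * 13 mod 101 = 39
New hash = (55 + 39) mod 101 = 94

Answer: 94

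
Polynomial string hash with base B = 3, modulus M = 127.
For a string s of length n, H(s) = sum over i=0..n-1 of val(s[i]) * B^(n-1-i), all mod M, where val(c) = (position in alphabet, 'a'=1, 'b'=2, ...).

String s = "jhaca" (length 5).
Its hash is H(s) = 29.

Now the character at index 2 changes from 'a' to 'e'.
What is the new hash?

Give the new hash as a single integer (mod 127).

val('a') = 1, val('e') = 5
Position k = 2, exponent = n-1-k = 2
B^2 mod M = 3^2 mod 127 = 9
Delta = (5 - 1) * 9 mod 127 = 36
New hash = (29 + 36) mod 127 = 65

Answer: 65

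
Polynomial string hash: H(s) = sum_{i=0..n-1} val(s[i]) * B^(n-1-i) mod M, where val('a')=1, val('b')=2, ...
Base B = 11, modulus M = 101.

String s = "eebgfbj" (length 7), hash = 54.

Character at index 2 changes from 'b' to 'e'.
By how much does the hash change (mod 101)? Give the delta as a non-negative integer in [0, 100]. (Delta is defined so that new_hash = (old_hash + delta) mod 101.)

Delta formula: (val(new) - val(old)) * B^(n-1-k) mod M
  val('e') - val('b') = 5 - 2 = 3
  B^(n-1-k) = 11^4 mod 101 = 97
  Delta = 3 * 97 mod 101 = 89

Answer: 89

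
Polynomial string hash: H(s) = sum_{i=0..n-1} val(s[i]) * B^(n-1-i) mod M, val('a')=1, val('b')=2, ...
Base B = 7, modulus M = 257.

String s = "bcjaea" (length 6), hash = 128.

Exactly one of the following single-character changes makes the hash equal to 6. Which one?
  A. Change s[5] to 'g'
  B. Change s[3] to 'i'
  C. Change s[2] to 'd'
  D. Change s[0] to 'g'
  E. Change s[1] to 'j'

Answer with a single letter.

Answer: B

Derivation:
Option A: s[5]='a'->'g', delta=(7-1)*7^0 mod 257 = 6, hash=128+6 mod 257 = 134
Option B: s[3]='a'->'i', delta=(9-1)*7^2 mod 257 = 135, hash=128+135 mod 257 = 6 <-- target
Option C: s[2]='j'->'d', delta=(4-10)*7^3 mod 257 = 255, hash=128+255 mod 257 = 126
Option D: s[0]='b'->'g', delta=(7-2)*7^5 mod 257 = 253, hash=128+253 mod 257 = 124
Option E: s[1]='c'->'j', delta=(10-3)*7^4 mod 257 = 102, hash=128+102 mod 257 = 230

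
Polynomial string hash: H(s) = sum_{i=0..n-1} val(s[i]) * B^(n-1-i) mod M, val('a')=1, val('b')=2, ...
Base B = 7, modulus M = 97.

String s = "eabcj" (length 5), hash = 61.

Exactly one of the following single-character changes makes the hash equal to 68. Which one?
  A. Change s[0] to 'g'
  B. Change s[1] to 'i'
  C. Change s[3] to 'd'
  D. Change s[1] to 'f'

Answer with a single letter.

Option A: s[0]='e'->'g', delta=(7-5)*7^4 mod 97 = 49, hash=61+49 mod 97 = 13
Option B: s[1]='a'->'i', delta=(9-1)*7^3 mod 97 = 28, hash=61+28 mod 97 = 89
Option C: s[3]='c'->'d', delta=(4-3)*7^1 mod 97 = 7, hash=61+7 mod 97 = 68 <-- target
Option D: s[1]='a'->'f', delta=(6-1)*7^3 mod 97 = 66, hash=61+66 mod 97 = 30

Answer: C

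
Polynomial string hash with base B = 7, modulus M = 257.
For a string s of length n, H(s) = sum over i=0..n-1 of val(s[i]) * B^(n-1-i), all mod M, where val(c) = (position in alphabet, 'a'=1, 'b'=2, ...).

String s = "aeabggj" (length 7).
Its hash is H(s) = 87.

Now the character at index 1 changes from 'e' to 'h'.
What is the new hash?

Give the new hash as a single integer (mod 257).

Answer: 136

Derivation:
val('e') = 5, val('h') = 8
Position k = 1, exponent = n-1-k = 5
B^5 mod M = 7^5 mod 257 = 102
Delta = (8 - 5) * 102 mod 257 = 49
New hash = (87 + 49) mod 257 = 136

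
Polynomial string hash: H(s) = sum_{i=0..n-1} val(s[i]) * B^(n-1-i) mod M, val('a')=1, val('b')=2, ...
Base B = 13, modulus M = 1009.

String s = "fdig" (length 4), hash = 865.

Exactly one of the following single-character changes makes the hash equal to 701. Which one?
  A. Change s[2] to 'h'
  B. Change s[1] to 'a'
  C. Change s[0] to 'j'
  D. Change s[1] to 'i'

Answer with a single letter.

Option A: s[2]='i'->'h', delta=(8-9)*13^1 mod 1009 = 996, hash=865+996 mod 1009 = 852
Option B: s[1]='d'->'a', delta=(1-4)*13^2 mod 1009 = 502, hash=865+502 mod 1009 = 358
Option C: s[0]='f'->'j', delta=(10-6)*13^3 mod 1009 = 716, hash=865+716 mod 1009 = 572
Option D: s[1]='d'->'i', delta=(9-4)*13^2 mod 1009 = 845, hash=865+845 mod 1009 = 701 <-- target

Answer: D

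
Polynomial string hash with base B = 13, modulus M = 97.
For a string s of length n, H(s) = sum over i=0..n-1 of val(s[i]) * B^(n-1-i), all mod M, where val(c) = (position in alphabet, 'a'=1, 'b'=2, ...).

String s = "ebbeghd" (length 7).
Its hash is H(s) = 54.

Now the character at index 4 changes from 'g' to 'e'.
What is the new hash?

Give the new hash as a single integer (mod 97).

val('g') = 7, val('e') = 5
Position k = 4, exponent = n-1-k = 2
B^2 mod M = 13^2 mod 97 = 72
Delta = (5 - 7) * 72 mod 97 = 50
New hash = (54 + 50) mod 97 = 7

Answer: 7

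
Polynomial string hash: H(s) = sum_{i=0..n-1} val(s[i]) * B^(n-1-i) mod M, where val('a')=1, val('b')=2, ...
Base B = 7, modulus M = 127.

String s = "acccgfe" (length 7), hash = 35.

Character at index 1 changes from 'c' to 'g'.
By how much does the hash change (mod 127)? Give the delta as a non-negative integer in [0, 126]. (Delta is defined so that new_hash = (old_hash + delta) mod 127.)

Answer: 45

Derivation:
Delta formula: (val(new) - val(old)) * B^(n-1-k) mod M
  val('g') - val('c') = 7 - 3 = 4
  B^(n-1-k) = 7^5 mod 127 = 43
  Delta = 4 * 43 mod 127 = 45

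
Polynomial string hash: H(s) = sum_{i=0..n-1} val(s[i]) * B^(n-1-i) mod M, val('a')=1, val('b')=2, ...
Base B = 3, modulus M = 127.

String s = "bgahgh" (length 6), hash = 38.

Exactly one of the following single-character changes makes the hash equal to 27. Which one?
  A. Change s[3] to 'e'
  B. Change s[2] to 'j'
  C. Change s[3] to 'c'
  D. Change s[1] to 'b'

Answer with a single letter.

Answer: B

Derivation:
Option A: s[3]='h'->'e', delta=(5-8)*3^2 mod 127 = 100, hash=38+100 mod 127 = 11
Option B: s[2]='a'->'j', delta=(10-1)*3^3 mod 127 = 116, hash=38+116 mod 127 = 27 <-- target
Option C: s[3]='h'->'c', delta=(3-8)*3^2 mod 127 = 82, hash=38+82 mod 127 = 120
Option D: s[1]='g'->'b', delta=(2-7)*3^4 mod 127 = 103, hash=38+103 mod 127 = 14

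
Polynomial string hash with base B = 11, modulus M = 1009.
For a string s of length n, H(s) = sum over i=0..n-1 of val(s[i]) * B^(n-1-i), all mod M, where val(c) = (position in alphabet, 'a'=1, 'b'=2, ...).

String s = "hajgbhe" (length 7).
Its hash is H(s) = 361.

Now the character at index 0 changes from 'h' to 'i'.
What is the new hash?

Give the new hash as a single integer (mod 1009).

val('h') = 8, val('i') = 9
Position k = 0, exponent = n-1-k = 6
B^6 mod M = 11^6 mod 1009 = 766
Delta = (9 - 8) * 766 mod 1009 = 766
New hash = (361 + 766) mod 1009 = 118

Answer: 118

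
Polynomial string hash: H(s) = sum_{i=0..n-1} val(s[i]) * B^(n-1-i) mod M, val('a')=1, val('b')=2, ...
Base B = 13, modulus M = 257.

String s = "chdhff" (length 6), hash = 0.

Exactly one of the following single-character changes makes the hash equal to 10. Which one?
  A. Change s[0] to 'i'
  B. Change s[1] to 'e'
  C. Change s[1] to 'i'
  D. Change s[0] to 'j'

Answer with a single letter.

Answer: D

Derivation:
Option A: s[0]='c'->'i', delta=(9-3)*13^5 mod 257 = 82, hash=0+82 mod 257 = 82
Option B: s[1]='h'->'e', delta=(5-8)*13^4 mod 257 = 155, hash=0+155 mod 257 = 155
Option C: s[1]='h'->'i', delta=(9-8)*13^4 mod 257 = 34, hash=0+34 mod 257 = 34
Option D: s[0]='c'->'j', delta=(10-3)*13^5 mod 257 = 10, hash=0+10 mod 257 = 10 <-- target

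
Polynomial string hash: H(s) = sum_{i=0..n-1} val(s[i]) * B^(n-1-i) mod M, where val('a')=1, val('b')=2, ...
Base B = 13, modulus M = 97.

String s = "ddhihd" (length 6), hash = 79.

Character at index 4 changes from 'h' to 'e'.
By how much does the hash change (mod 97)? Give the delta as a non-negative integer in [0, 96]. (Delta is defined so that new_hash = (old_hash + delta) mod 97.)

Delta formula: (val(new) - val(old)) * B^(n-1-k) mod M
  val('e') - val('h') = 5 - 8 = -3
  B^(n-1-k) = 13^1 mod 97 = 13
  Delta = -3 * 13 mod 97 = 58

Answer: 58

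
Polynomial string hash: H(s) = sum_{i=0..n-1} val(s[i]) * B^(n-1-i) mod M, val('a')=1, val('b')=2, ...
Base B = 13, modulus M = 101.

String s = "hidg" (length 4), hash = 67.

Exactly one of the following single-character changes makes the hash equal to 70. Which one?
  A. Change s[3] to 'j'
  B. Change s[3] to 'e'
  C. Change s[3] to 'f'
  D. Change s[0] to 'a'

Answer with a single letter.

Option A: s[3]='g'->'j', delta=(10-7)*13^0 mod 101 = 3, hash=67+3 mod 101 = 70 <-- target
Option B: s[3]='g'->'e', delta=(5-7)*13^0 mod 101 = 99, hash=67+99 mod 101 = 65
Option C: s[3]='g'->'f', delta=(6-7)*13^0 mod 101 = 100, hash=67+100 mod 101 = 66
Option D: s[0]='h'->'a', delta=(1-8)*13^3 mod 101 = 74, hash=67+74 mod 101 = 40

Answer: A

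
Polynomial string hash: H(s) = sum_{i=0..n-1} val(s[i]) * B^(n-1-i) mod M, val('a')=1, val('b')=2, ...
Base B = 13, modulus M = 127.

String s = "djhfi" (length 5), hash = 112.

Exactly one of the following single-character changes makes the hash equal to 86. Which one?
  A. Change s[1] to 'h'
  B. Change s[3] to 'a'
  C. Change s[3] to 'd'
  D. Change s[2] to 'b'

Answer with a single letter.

Answer: C

Derivation:
Option A: s[1]='j'->'h', delta=(8-10)*13^3 mod 127 = 51, hash=112+51 mod 127 = 36
Option B: s[3]='f'->'a', delta=(1-6)*13^1 mod 127 = 62, hash=112+62 mod 127 = 47
Option C: s[3]='f'->'d', delta=(4-6)*13^1 mod 127 = 101, hash=112+101 mod 127 = 86 <-- target
Option D: s[2]='h'->'b', delta=(2-8)*13^2 mod 127 = 2, hash=112+2 mod 127 = 114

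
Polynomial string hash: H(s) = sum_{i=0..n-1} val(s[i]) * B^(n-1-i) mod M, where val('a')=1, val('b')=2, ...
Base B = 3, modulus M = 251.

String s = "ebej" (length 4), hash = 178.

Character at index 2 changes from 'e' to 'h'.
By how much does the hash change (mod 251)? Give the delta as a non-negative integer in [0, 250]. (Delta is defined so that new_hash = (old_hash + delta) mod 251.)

Answer: 9

Derivation:
Delta formula: (val(new) - val(old)) * B^(n-1-k) mod M
  val('h') - val('e') = 8 - 5 = 3
  B^(n-1-k) = 3^1 mod 251 = 3
  Delta = 3 * 3 mod 251 = 9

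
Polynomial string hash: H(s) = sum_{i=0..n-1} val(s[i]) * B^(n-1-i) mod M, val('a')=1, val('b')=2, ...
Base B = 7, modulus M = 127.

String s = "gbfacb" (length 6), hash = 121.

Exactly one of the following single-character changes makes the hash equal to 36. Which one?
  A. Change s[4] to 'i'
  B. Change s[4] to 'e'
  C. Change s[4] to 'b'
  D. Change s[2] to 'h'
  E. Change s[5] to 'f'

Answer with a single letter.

Option A: s[4]='c'->'i', delta=(9-3)*7^1 mod 127 = 42, hash=121+42 mod 127 = 36 <-- target
Option B: s[4]='c'->'e', delta=(5-3)*7^1 mod 127 = 14, hash=121+14 mod 127 = 8
Option C: s[4]='c'->'b', delta=(2-3)*7^1 mod 127 = 120, hash=121+120 mod 127 = 114
Option D: s[2]='f'->'h', delta=(8-6)*7^3 mod 127 = 51, hash=121+51 mod 127 = 45
Option E: s[5]='b'->'f', delta=(6-2)*7^0 mod 127 = 4, hash=121+4 mod 127 = 125

Answer: A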